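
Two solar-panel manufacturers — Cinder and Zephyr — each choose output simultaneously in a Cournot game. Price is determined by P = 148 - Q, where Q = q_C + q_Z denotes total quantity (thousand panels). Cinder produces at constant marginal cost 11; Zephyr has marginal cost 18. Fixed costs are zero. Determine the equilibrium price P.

59

Cinder's profit: π_C = (148 - Q)q_C - (11q_C). Setting ∂π_C/∂q_C = 0: 137 - 2q_C - (q_Z) = 0.
Zephyr's first-order condition: 130 - 2q_Z - (q_C) = 0.
So q_C = (137 - q_Z)/2 and q_Z = (130 - q_C)/2.
Substituting one into the other gives q_C = 48 and q_Z = 41.
Total output Q = 89, so price P = 148 - 89 = 59.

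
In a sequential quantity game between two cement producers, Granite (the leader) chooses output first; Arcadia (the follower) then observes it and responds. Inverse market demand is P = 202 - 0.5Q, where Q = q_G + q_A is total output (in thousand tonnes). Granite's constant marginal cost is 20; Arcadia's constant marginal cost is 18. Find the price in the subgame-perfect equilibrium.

Solve by backward induction. Given q_G, the follower Arcadia maximises π_A = (202 - (1/2)q_G - (1/2)q_A)q_A - 18q_A.
Setting the follower's marginal profit to zero, 184 - (1/2)q_G - q_A = 0, i.e. q_A = (184 - (1/2)q_G).
Granite substitutes q_A(q_G) into its own profit: π_G = q_G(202 - (1/2)q_G - (184 - (1/2)q_G)/2) - 20q_G = (110 - (1/4)q_G)q_G - 20q_G.
Leader FOC: 90 - (1/2)q_G = 0, so q_G = 180.
Then q_A = (184 - (1/2)·180) = 94.
Total output Q = 274, so price P = 202 - (1/2)·274 = 65.

65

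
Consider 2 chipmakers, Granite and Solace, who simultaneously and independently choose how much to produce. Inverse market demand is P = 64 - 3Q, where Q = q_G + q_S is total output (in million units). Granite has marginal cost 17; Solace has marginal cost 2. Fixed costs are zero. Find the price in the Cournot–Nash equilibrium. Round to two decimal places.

27.67

Granite's profit: π_G = (64 - 3Q)q_G - (17q_G). Setting ∂π_G/∂q_G = 0: 47 - 6q_G - 3(q_S) = 0.
Solace's profit: π_S = (64 - 3Q)q_S - (2q_S). Setting ∂π_S/∂q_S = 0: 62 - 6q_S - 3(q_G) = 0.
Best responses: q_G = (47 - 3q_S)/6, q_S = (62 - 3q_G)/6.
Solving the pair: q_G = 32/9, q_S = 77/9.
Total output Q = 109/9, so price P = 64 - 3·(109/9) = 83/3.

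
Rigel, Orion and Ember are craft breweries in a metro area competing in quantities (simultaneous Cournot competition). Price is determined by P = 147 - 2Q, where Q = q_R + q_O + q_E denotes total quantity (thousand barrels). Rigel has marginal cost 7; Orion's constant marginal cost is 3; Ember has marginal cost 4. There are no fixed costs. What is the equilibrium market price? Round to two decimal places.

40.25

Rigel's profit: π_R = (147 - 2Q)q_R - (7q_R). Setting ∂π_R/∂q_R = 0: 140 - 4q_R - 2(q_O + q_E) = 0.
Orion's first-order condition: 144 - 4q_O - 2(q_R + q_E) = 0.
Ember's first-order condition: 143 - 4q_E - 2(q_R + q_O) = 0.
Adding the 3 first-order conditions: 427 − 8Q = 0, so Q = 427/8.
Back-substituting: q_R = (140 − 427/4)/2 = 133/8, q_O = (144 − 427/4)/2 = 149/8, q_E = (143 − 427/4)/2 = 145/8.
Total output Q = 427/8, so price P = 147 - 2·(427/8) = 161/4.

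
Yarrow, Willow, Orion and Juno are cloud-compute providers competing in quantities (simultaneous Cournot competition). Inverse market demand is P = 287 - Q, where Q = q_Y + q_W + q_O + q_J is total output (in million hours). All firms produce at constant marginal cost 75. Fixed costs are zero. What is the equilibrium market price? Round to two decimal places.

Each firm earns π_i = (287 - Q)q_i - 75q_i.
Setting ∂π_i/∂q_i = 0 with rivals' quantities fixed: 212 - 2q_i - Σ_{j≠i} q_j = 0.
By symmetry each firm produces the same amount; substituting Σ_{j≠i} q_j = 3q_i yields q_i = 212/5.
Total output Q = 848/5, so price P = 287 - 848/5 = 587/5.

117.40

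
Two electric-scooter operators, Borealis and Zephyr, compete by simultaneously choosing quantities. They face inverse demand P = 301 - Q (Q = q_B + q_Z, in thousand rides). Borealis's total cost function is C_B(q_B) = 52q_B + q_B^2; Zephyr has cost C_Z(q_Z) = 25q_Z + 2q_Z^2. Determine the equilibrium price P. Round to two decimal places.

Borealis's profit: π_B = (301 - Q)q_B - (52q_B + q_B²). Setting ∂π_B/∂q_B = 0: 249 - 4q_B - (q_Z) = 0.
Zephyr's profit: π_Z = (301 - Q)q_Z - (25q_Z + 2q_Z²). Setting ∂π_Z/∂q_Z = 0: 276 - 6q_Z - (q_B) = 0.
Rearranging gives the reaction functions q_B = (249 - q_Z)/4 and q_Z = (276 - q_B)/6.
Substituting one into the other gives q_B = 1218/23 and q_Z = 855/23.
Total output Q = 90.1304, so price P = 301 - 90.1304 = 210.8696.

210.87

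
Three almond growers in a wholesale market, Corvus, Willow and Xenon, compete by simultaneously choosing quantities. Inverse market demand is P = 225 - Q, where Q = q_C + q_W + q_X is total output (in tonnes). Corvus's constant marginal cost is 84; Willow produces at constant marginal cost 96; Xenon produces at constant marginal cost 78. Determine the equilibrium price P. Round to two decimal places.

Corvus's profit: π_C = (225 - Q)q_C - (84q_C). Setting ∂π_C/∂q_C = 0: 141 - 2q_C - (q_W + q_X) = 0.
Willow's profit: π_W = (225 - Q)q_W - (96q_W). Setting ∂π_W/∂q_W = 0: 129 - 2q_W - (q_C + q_X) = 0.
Xenon's first-order condition: 147 - 2q_X - (q_C + q_W) = 0.
Adding the 3 conditions: 417 − 2Q − 2Q = 0, i.e. Q = 417/4.
Back-substituting: q_C = (141 − 417/4) = 147/4, q_W = (129 − 417/4) = 99/4, q_X = (147 − 417/4) = 171/4.
Total output Q = 417/4, so price P = 225 - 417/4 = 483/4.

120.75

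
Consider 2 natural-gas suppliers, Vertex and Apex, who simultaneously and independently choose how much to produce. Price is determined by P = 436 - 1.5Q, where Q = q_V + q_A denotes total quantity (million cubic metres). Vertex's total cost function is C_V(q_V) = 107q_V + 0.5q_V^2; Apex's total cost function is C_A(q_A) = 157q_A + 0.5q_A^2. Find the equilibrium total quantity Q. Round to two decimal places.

110.55

Vertex's profit: π_V = (436 - 1.5Q)q_V - (107q_V + (1/2)q_V²). Setting ∂π_V/∂q_V = 0: 329 - 4q_V - (3/2)(q_A) = 0.
Apex's first-order condition: 279 - 4q_A - (3/2)(q_V) = 0.
So q_V = (329 - (3/2)q_A)/4 and q_A = (279 - (3/2)q_V)/4.
Substituting one into the other gives q_V = 718/11 and q_A = 498/11.
Total output Q = 718/11 + 498/11 = 1216/11.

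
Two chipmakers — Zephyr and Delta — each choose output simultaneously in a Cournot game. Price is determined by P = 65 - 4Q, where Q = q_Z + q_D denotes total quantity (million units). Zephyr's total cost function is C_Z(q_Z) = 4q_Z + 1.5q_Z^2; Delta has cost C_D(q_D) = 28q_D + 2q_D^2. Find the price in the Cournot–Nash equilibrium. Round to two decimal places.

39.24

Zephyr's profit: π_Z = (65 - 4Q)q_Z - (4q_Z + (3/2)q_Z²). Setting ∂π_Z/∂q_Z = 0: 61 - 11q_Z - 4(q_D) = 0.
Delta's profit: π_D = (65 - 4Q)q_D - (28q_D + 2q_D²). Setting ∂π_D/∂q_D = 0: 37 - 12q_D - 4(q_Z) = 0.
Rearranging gives the reaction functions q_Z = (61 - 4q_D)/11 and q_D = (37 - 4q_Z)/12.
Substituting one into the other gives q_Z = 146/29 and q_D = 163/116.
Total output Q = 747/116, so price P = 65 - 4·(747/116) = 1138/29.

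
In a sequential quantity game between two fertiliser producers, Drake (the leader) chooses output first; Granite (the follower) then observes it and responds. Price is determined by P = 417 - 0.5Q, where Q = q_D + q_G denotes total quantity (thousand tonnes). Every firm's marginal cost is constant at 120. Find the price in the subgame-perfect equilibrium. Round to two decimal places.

194.25

The follower Granite best-responds to any q_D: π_G = (417 - 0.5Q)q_G - 120q_G.
Follower FOC: 297 - (1/2)q_D - q_G = 0, so q_G(q_D) = (297 - (1/2)q_D).
The leader anticipates this reaction. Substituting into P = 417 - 0.5Q gives P = 537/2 - (1/4)q_D, so π_D = (537/2 - (1/4)q_D)q_D - 120q_D.
The leader's first-order condition 297/2 - (1/2)q_D = 0 yields q_D = 297.
Then q_G = (297 - (1/2)·297) = 297/2.
Total output Q = 891/2, so price P = 417 - (1/2)·(891/2) = 777/4.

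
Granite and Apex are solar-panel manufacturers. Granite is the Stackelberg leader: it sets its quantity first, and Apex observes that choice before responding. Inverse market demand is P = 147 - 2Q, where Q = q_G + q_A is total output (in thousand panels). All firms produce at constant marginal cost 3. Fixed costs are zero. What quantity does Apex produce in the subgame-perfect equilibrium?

18

The follower Apex best-responds to any q_G: π_A = (147 - 2Q)q_A - 3q_A.
Setting the follower's marginal profit to zero, 144 - 2q_G - 4q_A = 0, i.e. q_A = (144 - 2q_G)/4.
Granite substitutes q_A(q_G) into its own profit: π_G = q_G(147 - 2q_G - (144 - 2q_G)/2) - 3q_G = (75 - q_G)q_G - 3q_G.
Maximising: ∂π_G/∂q_G = 72 - 2q_G = 0, giving q_G = 36.
Then q_A = (144 - 2·36)/4 = 18.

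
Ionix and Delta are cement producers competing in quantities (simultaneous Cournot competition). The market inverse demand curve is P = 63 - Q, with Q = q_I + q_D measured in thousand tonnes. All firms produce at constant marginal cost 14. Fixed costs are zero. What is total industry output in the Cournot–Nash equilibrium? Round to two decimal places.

32.67

Each firm earns π_i = (63 - Q)q_i - 14q_i.
Setting ∂π_i/∂q_i = 0 with rivals' quantities fixed: 49 - 2q_i - q_j = 0.
By symmetry each firm produces the same amount; substituting q_j = q_i yields q_i = 49/3.
Total output Q = 49/3 + 49/3 = 98/3.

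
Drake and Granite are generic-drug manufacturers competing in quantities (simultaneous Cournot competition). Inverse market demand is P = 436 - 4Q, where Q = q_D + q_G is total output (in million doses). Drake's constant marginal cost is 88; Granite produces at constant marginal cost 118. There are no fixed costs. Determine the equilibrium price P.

214

Drake's profit: π_D = (436 - 4Q)q_D - (88q_D). Setting ∂π_D/∂q_D = 0: 348 - 8q_D - 4(q_G) = 0.
Granite's profit: π_G = (436 - 4Q)q_G - (118q_G). Setting ∂π_G/∂q_G = 0: 318 - 8q_G - 4(q_D) = 0.
So q_D = (348 - 4q_G)/8 and q_G = (318 - 4q_D)/8.
Solving the pair: q_D = 63/2, q_G = 24.
Total output Q = 111/2, so price P = 436 - 4·(111/2) = 214.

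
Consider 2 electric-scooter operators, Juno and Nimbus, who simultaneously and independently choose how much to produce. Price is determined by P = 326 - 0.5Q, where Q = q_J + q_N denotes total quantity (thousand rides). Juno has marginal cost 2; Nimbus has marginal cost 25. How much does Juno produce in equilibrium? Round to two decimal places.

231.33

Juno's profit: π_J = (326 - 0.5Q)q_J - (2q_J). Setting ∂π_J/∂q_J = 0: 324 - q_J - (1/2)(q_N) = 0.
Nimbus's first-order condition: 301 - q_N - (1/2)(q_J) = 0.
Best responses: q_J = (324 - (1/2)q_N), q_N = (301 - (1/2)q_J).
Solving the pair: q_J = 694/3, q_N = 556/3.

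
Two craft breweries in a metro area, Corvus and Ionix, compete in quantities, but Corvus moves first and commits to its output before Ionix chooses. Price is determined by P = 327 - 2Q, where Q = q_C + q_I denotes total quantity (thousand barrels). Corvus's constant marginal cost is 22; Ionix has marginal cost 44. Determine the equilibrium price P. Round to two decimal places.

The follower Ionix best-responds to any q_C: π_I = (327 - 2Q)q_I - 44q_I.
Setting the follower's marginal profit to zero, 283 - 2q_C - 4q_I = 0, i.e. q_I = (283 - 2q_C)/4.
Corvus substitutes q_I(q_C) into its own profit: π_C = q_C(327 - 2q_C - (283 - 2q_C)/2) - 22q_C = (371/2 - q_C)q_C - 22q_C.
Leader FOC: 327/2 - 2q_C = 0, so q_C = 327/4.
Then q_I = (283 - 2·(327/4))/4 = 239/8.
Total output Q = 893/8, so price P = 327 - 2·(893/8) = 415/4.

103.75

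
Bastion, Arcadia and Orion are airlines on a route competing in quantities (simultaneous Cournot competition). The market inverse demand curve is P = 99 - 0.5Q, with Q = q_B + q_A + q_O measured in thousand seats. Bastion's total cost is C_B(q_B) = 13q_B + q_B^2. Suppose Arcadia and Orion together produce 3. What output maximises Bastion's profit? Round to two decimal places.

28.17

With rivals' combined output fixed at 3, Bastion's profit is π_B = (99 - (1/2)·3 - (1/2)q_B)q_B - (13q_B + q_B²) = (195/2 - (1/2)q_B)q_B - (13q_B + q_B²).
∂π_B/∂q_B = 169/2 - 3q_B = 0, so q_B = 169/6.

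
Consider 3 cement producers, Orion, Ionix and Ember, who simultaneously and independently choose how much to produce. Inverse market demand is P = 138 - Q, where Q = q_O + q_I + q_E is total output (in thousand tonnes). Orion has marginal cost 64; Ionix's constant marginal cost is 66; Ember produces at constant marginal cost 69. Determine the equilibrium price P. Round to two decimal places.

84.25

Orion's profit: π_O = (138 - Q)q_O - (64q_O). Setting ∂π_O/∂q_O = 0: 74 - 2q_O - (q_I + q_E) = 0.
Ionix's first-order condition: 72 - 2q_I - (q_O + q_E) = 0.
Ember's first-order condition: 69 - 2q_E - (q_O + q_I) = 0.
Summing all 3 equations gives 215 − 4Q = 0, hence Q = 215/4.
Back-substituting: q_O = (74 − 215/4) = 81/4, q_I = (72 − 215/4) = 73/4, q_E = (69 − 215/4) = 61/4.
Total output Q = 215/4, so price P = 138 - 215/4 = 337/4.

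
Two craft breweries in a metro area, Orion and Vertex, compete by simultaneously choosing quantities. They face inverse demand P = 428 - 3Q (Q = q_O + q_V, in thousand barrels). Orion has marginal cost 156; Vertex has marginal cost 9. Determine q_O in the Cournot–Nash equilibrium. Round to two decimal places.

13.89

Orion's profit: π_O = (428 - 3Q)q_O - (156q_O). Setting ∂π_O/∂q_O = 0: 272 - 6q_O - 3(q_V) = 0.
Vertex's first-order condition: 419 - 6q_V - 3(q_O) = 0.
Best responses: q_O = (272 - 3q_V)/6, q_V = (419 - 3q_O)/6.
Substituting one into the other gives q_O = 125/9 and q_V = 566/9.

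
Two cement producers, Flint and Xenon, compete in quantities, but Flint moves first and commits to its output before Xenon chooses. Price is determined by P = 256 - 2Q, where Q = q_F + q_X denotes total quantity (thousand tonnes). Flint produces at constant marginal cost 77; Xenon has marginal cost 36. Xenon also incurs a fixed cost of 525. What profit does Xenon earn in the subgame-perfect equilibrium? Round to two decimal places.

Solve by backward induction. Given q_F, the follower Xenon maximises π_X = (256 - 2q_F - 2q_X)q_X - 36q_X.
Follower FOC: 220 - 2q_F - 4q_X = 0, so q_X(q_F) = (220 - 2q_F)/4.
The leader anticipates this reaction. Substituting into P = 256 - 2Q gives P = 146 - q_F, so π_F = (146 - q_F)q_F - 77q_F.
Maximising: ∂π_F/∂q_F = 69 - 2q_F = 0, giving q_F = 69/2.
Then q_X = (220 - 2·(69/2))/4 = 151/4.
Price P = 256 - 2·(289/4) = 223/2.
Xenon's profit: (223/2 - 36)·(151/4) - 525 = 2325.1250.

2325.13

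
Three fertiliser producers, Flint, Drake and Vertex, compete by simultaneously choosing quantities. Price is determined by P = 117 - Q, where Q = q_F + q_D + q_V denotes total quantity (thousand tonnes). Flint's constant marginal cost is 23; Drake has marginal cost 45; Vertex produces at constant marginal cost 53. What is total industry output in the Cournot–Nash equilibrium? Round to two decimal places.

57.50

Flint's profit: π_F = (117 - Q)q_F - (23q_F). Setting ∂π_F/∂q_F = 0: 94 - 2q_F - (q_D + q_V) = 0.
Drake's profit: π_D = (117 - Q)q_D - (45q_D). Setting ∂π_D/∂q_D = 0: 72 - 2q_D - (q_F + q_V) = 0.
Vertex's profit: π_V = (117 - Q)q_V - (53q_V). Setting ∂π_V/∂q_V = 0: 64 - 2q_V - (q_F + q_D) = 0.
Adding the 3 first-order conditions: 230 − 4Q = 0, so Q = 115/2.
Back-substituting: q_F = (94 − 115/2) = 73/2, q_D = (72 − 115/2) = 29/2, q_V = (64 − 115/2) = 13/2.
Total output Q = 73/2 + 29/2 + 13/2 = 115/2.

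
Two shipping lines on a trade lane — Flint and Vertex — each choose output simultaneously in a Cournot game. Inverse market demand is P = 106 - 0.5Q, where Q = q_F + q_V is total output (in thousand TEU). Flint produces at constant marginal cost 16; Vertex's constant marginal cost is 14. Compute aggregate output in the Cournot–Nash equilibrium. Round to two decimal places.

Flint's profit: π_F = (106 - 0.5Q)q_F - (16q_F). Setting ∂π_F/∂q_F = 0: 90 - q_F - (1/2)(q_V) = 0.
Vertex's first-order condition: 92 - q_V - (1/2)(q_F) = 0.
Rearranging gives the reaction functions q_F = (90 - (1/2)q_V) and q_V = (92 - (1/2)q_F).
Solving the pair: q_F = 176/3, q_V = 188/3.
Total output Q = 176/3 + 188/3 = 364/3.

121.33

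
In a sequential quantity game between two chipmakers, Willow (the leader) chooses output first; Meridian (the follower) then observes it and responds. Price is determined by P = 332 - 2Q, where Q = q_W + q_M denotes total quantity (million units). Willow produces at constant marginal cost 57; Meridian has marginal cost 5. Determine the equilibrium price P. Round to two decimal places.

112.75

Solve by backward induction. Given q_W, the follower Meridian maximises π_M = (332 - 2q_W - 2q_M)q_M - 5q_M.
∂π_M/∂q_M = 327 - 2q_W - 4q_M = 0 gives the reaction function q_M = (327 - 2q_W)/4.
Willow substitutes q_M(q_W) into its own profit: π_W = q_W(332 - 2q_W - (327 - 2q_W)/2) - 57q_W = (337/2 - q_W)q_W - 57q_W.
The leader's first-order condition 223/2 - 2q_W = 0 yields q_W = 223/4.
Then q_M = (327 - 2·(223/4))/4 = 431/8.
Total output Q = 877/8, so price P = 332 - 2·(877/8) = 451/4.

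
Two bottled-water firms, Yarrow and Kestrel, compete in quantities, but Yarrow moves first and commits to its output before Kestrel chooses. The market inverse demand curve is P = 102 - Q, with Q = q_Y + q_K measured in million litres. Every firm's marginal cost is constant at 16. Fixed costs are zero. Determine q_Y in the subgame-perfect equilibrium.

43

Solve by backward induction. Given q_Y, the follower Kestrel maximises π_K = (102 - q_Y - q_K)q_K - 16q_K.
Setting the follower's marginal profit to zero, 86 - q_Y - 2q_K = 0, i.e. q_K = (86 - q_Y)/2.
Yarrow substitutes q_K(q_Y) into its own profit: π_Y = q_Y(102 - q_Y - (86 - q_Y)/2) - 16q_Y = (59 - (1/2)q_Y)q_Y - 16q_Y.
The leader's first-order condition 43 - q_Y = 0 yields q_Y = 43.
Then q_K = (86 - 43)/2 = 43/2.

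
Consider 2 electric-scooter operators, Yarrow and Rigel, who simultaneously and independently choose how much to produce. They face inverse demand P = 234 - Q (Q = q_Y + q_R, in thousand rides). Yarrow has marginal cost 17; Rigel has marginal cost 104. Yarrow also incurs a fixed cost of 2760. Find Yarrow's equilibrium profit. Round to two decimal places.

7508.44

Yarrow's profit: π_Y = (234 - Q)q_Y - (17q_Y). Setting ∂π_Y/∂q_Y = 0: 217 - 2q_Y - (q_R) = 0.
Rigel's first-order condition: 130 - 2q_R - (q_Y) = 0.
Best responses: q_Y = (217 - q_R)/2, q_R = (130 - q_Y)/2.
Substituting one into the other gives q_Y = 304/3 and q_R = 43/3.
Price P = 234 - 347/3 = 355/3.
Yarrow's profit: (355/3 - 17)·(304/3) - 2760 = 7508.4444.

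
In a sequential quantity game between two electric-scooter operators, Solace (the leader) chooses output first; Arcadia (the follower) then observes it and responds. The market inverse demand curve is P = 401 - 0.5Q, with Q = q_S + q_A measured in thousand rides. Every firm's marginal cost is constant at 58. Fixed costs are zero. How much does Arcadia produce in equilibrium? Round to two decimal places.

Solve by backward induction. Given q_S, the follower Arcadia maximises π_A = (401 - (1/2)q_S - (1/2)q_A)q_A - 58q_A.
∂π_A/∂q_A = 343 - (1/2)q_S - q_A = 0 gives the reaction function q_A = (343 - (1/2)q_S).
The leader anticipates this reaction. Substituting into P = 401 - 0.5Q gives P = 459/2 - (1/4)q_S, so π_S = (459/2 - (1/4)q_S)q_S - 58q_S.
Maximising: ∂π_S/∂q_S = 343/2 - (1/2)q_S = 0, giving q_S = 343.
Then q_A = (343 - (1/2)·343) = 343/2.

171.50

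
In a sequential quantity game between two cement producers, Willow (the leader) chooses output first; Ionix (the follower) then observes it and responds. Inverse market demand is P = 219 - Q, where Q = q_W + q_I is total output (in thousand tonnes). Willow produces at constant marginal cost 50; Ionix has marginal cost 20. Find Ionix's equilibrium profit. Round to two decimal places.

The follower Ionix best-responds to any q_W: π_I = (219 - Q)q_I - 20q_I.
∂π_I/∂q_I = 199 - q_W - 2q_I = 0 gives the reaction function q_I = (199 - q_W)/2.
The leader anticipates this reaction. Substituting into P = 219 - Q gives P = 239/2 - (1/2)q_W, so π_W = (239/2 - (1/2)q_W)q_W - 50q_W.
Maximising: ∂π_W/∂q_W = 139/2 - q_W = 0, giving q_W = 139/2.
Then q_I = (199 - 139/2)/2 = 259/4.
Price P = 219 - 537/4 = 339/4.
Ionix's profit: (339/4 - 20)·(259/4) = 4192.5625.

4192.56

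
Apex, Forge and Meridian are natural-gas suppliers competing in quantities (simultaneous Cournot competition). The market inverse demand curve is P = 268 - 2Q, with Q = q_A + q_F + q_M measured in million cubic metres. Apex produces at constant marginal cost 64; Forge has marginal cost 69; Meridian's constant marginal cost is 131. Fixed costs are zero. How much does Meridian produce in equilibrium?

1

Apex's profit: π_A = (268 - 2Q)q_A - (64q_A). Setting ∂π_A/∂q_A = 0: 204 - 4q_A - 2(q_F + q_M) = 0.
Forge's profit: π_F = (268 - 2Q)q_F - (69q_F). Setting ∂π_F/∂q_F = 0: 199 - 4q_F - 2(q_A + q_M) = 0.
Meridian's profit: π_M = (268 - 2Q)q_M - (131q_M). Setting ∂π_M/∂q_M = 0: 137 - 4q_M - 2(q_A + q_F) = 0.
Summing all 3 equations gives 540 − 8Q = 0, hence Q = 135/2.
Back-substituting: q_A = (204 − 135)/2 = 69/2, q_F = (199 − 135)/2 = 32, q_M = (137 − 135)/2 = 1.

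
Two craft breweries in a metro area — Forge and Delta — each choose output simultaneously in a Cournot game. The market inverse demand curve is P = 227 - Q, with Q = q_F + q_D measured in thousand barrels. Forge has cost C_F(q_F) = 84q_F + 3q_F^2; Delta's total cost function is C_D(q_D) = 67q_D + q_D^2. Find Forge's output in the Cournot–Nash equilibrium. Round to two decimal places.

Forge's profit: π_F = (227 - Q)q_F - (84q_F + 3q_F²). Setting ∂π_F/∂q_F = 0: 143 - 8q_F - (q_D) = 0.
Delta's first-order condition: 160 - 4q_D - (q_F) = 0.
Best responses: q_F = (143 - q_D)/8, q_D = (160 - q_F)/4.
Substituting one into the other gives q_F = 412/31 and q_D = 1137/31.

13.29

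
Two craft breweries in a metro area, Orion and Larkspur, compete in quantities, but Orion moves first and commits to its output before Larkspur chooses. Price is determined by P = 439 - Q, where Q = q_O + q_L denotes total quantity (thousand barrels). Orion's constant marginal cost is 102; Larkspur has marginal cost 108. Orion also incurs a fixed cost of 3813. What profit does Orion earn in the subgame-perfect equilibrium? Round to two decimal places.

10893.13

Solve by backward induction. Given q_O, the follower Larkspur maximises π_L = (439 - q_O - q_L)q_L - 108q_L.
Follower FOC: 331 - q_O - 2q_L = 0, so q_L(q_O) = (331 - q_O)/2.
Orion substitutes q_L(q_O) into its own profit: π_O = q_O(439 - q_O - (331 - q_O)/2) - 102q_O = (547/2 - (1/2)q_O)q_O - 102q_O.
The leader's first-order condition 343/2 - q_O = 0 yields q_O = 343/2.
Then q_L = (331 - 343/2)/2 = 319/4.
Price P = 439 - 1005/4 = 751/4.
Orion's profit: (751/4 - 102)·(343/2) - 3813 = 10893.1250.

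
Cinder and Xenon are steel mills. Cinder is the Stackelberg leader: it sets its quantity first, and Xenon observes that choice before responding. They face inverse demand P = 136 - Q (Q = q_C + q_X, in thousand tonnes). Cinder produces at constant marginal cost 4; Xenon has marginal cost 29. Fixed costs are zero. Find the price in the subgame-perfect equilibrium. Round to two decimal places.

Solve by backward induction. Given q_C, the follower Xenon maximises π_X = (136 - q_C - q_X)q_X - 29q_X.
Setting the follower's marginal profit to zero, 107 - q_C - 2q_X = 0, i.e. q_X = (107 - q_C)/2.
Cinder substitutes q_X(q_C) into its own profit: π_C = q_C(136 - q_C - (107 - q_C)/2) - 4q_C = (165/2 - (1/2)q_C)q_C - 4q_C.
Leader FOC: 157/2 - q_C = 0, so q_C = 157/2.
Then q_X = (107 - 157/2)/2 = 57/4.
Total output Q = 371/4, so price P = 136 - 371/4 = 173/4.

43.25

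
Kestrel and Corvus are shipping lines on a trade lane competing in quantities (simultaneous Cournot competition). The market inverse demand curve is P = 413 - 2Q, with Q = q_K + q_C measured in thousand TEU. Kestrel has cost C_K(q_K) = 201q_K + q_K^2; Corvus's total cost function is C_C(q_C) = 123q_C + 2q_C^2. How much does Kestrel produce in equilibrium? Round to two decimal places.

25.36

Kestrel's profit: π_K = (413 - 2Q)q_K - (201q_K + q_K²). Setting ∂π_K/∂q_K = 0: 212 - 6q_K - 2(q_C) = 0.
Corvus's first-order condition: 290 - 8q_C - 2(q_K) = 0.
Best responses: q_K = (212 - 2q_C)/6, q_C = (290 - 2q_K)/8.
Substituting one into the other gives q_K = 279/11 and q_C = 329/11.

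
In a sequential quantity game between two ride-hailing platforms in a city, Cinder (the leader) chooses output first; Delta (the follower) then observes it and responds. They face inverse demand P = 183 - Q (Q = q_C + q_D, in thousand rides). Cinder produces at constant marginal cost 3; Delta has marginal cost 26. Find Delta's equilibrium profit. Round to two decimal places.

770.06

The follower Delta best-responds to any q_C: π_D = (183 - Q)q_D - 26q_D.
∂π_D/∂q_D = 157 - q_C - 2q_D = 0 gives the reaction function q_D = (157 - q_C)/2.
The leader anticipates this reaction. Substituting into P = 183 - Q gives P = 209/2 - (1/2)q_C, so π_C = (209/2 - (1/2)q_C)q_C - 3q_C.
Maximising: ∂π_C/∂q_C = 203/2 - q_C = 0, giving q_C = 203/2.
Then q_D = (157 - 203/2)/2 = 111/4.
Price P = 183 - 517/4 = 215/4.
Delta's profit: (215/4 - 26)·(111/4) = 770.0625.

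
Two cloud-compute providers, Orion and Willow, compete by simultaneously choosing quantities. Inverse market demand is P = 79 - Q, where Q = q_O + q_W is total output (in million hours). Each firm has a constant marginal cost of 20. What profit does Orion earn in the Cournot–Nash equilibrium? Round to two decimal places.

386.78

A representative firm's profit is π_i = q_i(79 - Q) - 20q_i.
First-order condition (treating rivals' output as given): 59 - 2q_i - q_j = 0.
By symmetry each firm produces the same amount; substituting q_j = q_i yields q_i = 59/3.
Price P = 79 - 118/3 = 119/3.
Orion's profit: (119/3 - 20)·(59/3) = 386.7778.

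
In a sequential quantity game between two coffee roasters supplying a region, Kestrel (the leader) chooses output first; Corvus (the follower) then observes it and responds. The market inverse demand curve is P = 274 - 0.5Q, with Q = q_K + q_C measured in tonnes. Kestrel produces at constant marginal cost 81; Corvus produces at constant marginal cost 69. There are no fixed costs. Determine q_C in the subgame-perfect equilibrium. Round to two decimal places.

The follower Corvus best-responds to any q_K: π_C = (274 - 0.5Q)q_C - 69q_C.
Follower FOC: 205 - (1/2)q_K - q_C = 0, so q_C(q_K) = (205 - (1/2)q_K).
Kestrel substitutes q_C(q_K) into its own profit: π_K = q_K(274 - (1/2)q_K - (205 - (1/2)q_K)/2) - 81q_K = (343/2 - (1/4)q_K)q_K - 81q_K.
The leader's first-order condition 181/2 - (1/2)q_K = 0 yields q_K = 181.
Then q_C = (205 - (1/2)·181) = 229/2.

114.50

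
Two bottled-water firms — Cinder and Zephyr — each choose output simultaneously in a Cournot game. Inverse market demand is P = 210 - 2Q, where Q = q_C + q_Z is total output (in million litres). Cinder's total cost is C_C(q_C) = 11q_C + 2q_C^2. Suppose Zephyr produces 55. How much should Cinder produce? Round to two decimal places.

11.13

With the rival's output fixed at 55, Cinder's profit is π_C = (210 - 2·55 - 2q_C)q_C - (11q_C + 2q_C²) = (100 - 2q_C)q_C - (11q_C + 2q_C²).
∂π_C/∂q_C = 89 - 8q_C = 0, so q_C = 89/8.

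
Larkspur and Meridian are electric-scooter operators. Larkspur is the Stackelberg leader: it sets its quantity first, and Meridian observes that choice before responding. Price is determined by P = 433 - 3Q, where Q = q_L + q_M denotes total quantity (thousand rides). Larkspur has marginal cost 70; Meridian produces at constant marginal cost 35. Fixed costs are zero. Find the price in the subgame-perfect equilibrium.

The follower Meridian best-responds to any q_L: π_M = (433 - 3Q)q_M - 35q_M.
∂π_M/∂q_M = 398 - 3q_L - 6q_M = 0 gives the reaction function q_M = (398 - 3q_L)/6.
Larkspur substitutes q_M(q_L) into its own profit: π_L = q_L(433 - 3q_L - (398 - 3q_L)/2) - 70q_L = (234 - (3/2)q_L)q_L - 70q_L.
Maximising: ∂π_L/∂q_L = 164 - 3q_L = 0, giving q_L = 164/3.
Then q_M = (398 - 3·(164/3))/6 = 39.
Total output Q = 281/3, so price P = 433 - 3·(281/3) = 152.

152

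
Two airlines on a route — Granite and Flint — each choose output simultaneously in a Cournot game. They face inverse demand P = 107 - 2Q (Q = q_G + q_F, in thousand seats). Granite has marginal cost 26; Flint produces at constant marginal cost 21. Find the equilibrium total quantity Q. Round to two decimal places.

Granite's profit: π_G = (107 - 2Q)q_G - (26q_G). Setting ∂π_G/∂q_G = 0: 81 - 4q_G - 2(q_F) = 0.
Flint's first-order condition: 86 - 4q_F - 2(q_G) = 0.
Best responses: q_G = (81 - 2q_F)/4, q_F = (86 - 2q_G)/4.
Solving the pair: q_G = 38/3, q_F = 91/6.
Total output Q = 38/3 + 91/6 = 167/6.

27.83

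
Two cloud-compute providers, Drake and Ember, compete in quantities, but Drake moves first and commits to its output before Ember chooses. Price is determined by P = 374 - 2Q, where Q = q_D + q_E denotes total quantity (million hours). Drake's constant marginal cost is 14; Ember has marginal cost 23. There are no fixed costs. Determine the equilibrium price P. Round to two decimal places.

106.25

The follower Ember best-responds to any q_D: π_E = (374 - 2Q)q_E - 23q_E.
∂π_E/∂q_E = 351 - 2q_D - 4q_E = 0 gives the reaction function q_E = (351 - 2q_D)/4.
Drake substitutes q_E(q_D) into its own profit: π_D = q_D(374 - 2q_D - (351 - 2q_D)/2) - 14q_D = (397/2 - q_D)q_D - 14q_D.
Leader FOC: 369/2 - 2q_D = 0, so q_D = 369/4.
Then q_E = (351 - 2·(369/4))/4 = 333/8.
Total output Q = 1071/8, so price P = 374 - 2·(1071/8) = 425/4.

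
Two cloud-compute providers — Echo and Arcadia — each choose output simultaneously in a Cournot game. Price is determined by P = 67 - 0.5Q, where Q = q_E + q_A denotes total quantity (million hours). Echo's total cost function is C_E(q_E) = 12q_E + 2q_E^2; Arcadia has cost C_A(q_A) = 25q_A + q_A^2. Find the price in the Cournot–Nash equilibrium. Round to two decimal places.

Echo's profit: π_E = (67 - 0.5Q)q_E - (12q_E + 2q_E²). Setting ∂π_E/∂q_E = 0: 55 - 5q_E - (1/2)(q_A) = 0.
Arcadia's first-order condition: 42 - 3q_A - (1/2)(q_E) = 0.
Rearranging gives the reaction functions q_E = (55 - (1/2)q_A)/5 and q_A = (42 - (1/2)q_E)/3.
Substituting one into the other gives q_E = 576/59 and q_A = 730/59.
Total output Q = 1306/59, so price P = 67 - (1/2)·(1306/59) = 55.9322.

55.93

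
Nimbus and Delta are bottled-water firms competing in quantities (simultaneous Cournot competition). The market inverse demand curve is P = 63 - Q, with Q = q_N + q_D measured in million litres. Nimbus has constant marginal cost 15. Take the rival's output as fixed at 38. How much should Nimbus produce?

With the rival's output fixed at 38, Nimbus's profit is π_N = (63 - 38 - q_N)q_N - (15q_N) = (25 - q_N)q_N - (15q_N).
∂π_N/∂q_N = 10 - 2q_N = 0, so q_N = 5.

5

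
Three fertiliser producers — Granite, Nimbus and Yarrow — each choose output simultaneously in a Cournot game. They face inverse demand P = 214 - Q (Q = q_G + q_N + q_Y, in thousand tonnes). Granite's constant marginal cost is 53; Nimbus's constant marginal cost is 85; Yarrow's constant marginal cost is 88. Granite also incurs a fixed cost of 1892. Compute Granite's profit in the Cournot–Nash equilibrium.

Granite's profit: π_G = (214 - Q)q_G - (53q_G). Setting ∂π_G/∂q_G = 0: 161 - 2q_G - (q_N + q_Y) = 0.
Nimbus's profit: π_N = (214 - Q)q_N - (85q_N). Setting ∂π_N/∂q_N = 0: 129 - 2q_N - (q_G + q_Y) = 0.
Yarrow's profit: π_Y = (214 - Q)q_Y - (88q_Y). Setting ∂π_Y/∂q_Y = 0: 126 - 2q_Y - (q_G + q_N) = 0.
Adding the 3 conditions: 416 − 2Q − 2Q = 0, i.e. Q = 104.
Back-substituting: q_G = (161 − 104) = 57, q_N = (129 − 104) = 25, q_Y = (126 − 104) = 22.
Price P = 214 - 104 = 110.
Granite's profit: (110 - 53)·57 - 1892 = 1357.

1357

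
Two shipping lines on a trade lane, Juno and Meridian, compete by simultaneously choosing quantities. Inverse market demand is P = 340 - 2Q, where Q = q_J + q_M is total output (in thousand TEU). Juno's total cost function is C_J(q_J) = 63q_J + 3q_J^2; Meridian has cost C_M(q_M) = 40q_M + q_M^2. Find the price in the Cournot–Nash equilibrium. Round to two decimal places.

Juno's profit: π_J = (340 - 2Q)q_J - (63q_J + 3q_J²). Setting ∂π_J/∂q_J = 0: 277 - 10q_J - 2(q_M) = 0.
Meridian's profit: π_M = (340 - 2Q)q_M - (40q_M + q_M²). Setting ∂π_M/∂q_M = 0: 300 - 6q_M - 2(q_J) = 0.
So q_J = (277 - 2q_M)/10 and q_M = (300 - 2q_J)/6.
Solving the pair: q_J = 531/28, q_M = 1223/28.
Total output Q = 877/14, so price P = 340 - 2·(877/14) = 1503/7.

214.71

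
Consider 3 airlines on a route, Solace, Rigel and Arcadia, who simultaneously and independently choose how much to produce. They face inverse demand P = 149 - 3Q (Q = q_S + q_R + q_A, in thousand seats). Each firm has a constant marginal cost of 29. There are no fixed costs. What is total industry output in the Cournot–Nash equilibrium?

30

Each firm earns π_i = (149 - 3Q)q_i - 29q_i.
First-order condition (treating rivals' output as given): 120 - 6q_i - 3·Σ_{j≠i} q_j = 0.
With identical firms every q_j equals q_i, so Σ_{j≠i} q_j = 2q_i and 120 = 12q_i, giving q_i = 10.
Total output Q = 10 + 10 + 10 = 30.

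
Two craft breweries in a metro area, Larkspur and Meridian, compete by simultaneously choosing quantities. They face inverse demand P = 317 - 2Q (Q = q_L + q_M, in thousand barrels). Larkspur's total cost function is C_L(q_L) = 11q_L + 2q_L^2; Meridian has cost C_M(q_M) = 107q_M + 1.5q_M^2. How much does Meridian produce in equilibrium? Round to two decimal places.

20.54

Larkspur's profit: π_L = (317 - 2Q)q_L - (11q_L + 2q_L²). Setting ∂π_L/∂q_L = 0: 306 - 8q_L - 2(q_M) = 0.
Meridian's profit: π_M = (317 - 2Q)q_M - (107q_M + (3/2)q_M²). Setting ∂π_M/∂q_M = 0: 210 - 7q_M - 2(q_L) = 0.
Rearranging gives the reaction functions q_L = (306 - 2q_M)/8 and q_M = (210 - 2q_L)/7.
Solving the pair: q_L = 861/26, q_M = 267/13.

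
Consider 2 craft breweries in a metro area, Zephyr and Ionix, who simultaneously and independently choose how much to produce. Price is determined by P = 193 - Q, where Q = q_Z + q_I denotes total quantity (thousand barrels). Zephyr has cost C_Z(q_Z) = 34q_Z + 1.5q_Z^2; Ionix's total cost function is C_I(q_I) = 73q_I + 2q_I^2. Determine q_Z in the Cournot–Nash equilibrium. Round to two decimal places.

28.76

Zephyr's profit: π_Z = (193 - Q)q_Z - (34q_Z + (3/2)q_Z²). Setting ∂π_Z/∂q_Z = 0: 159 - 5q_Z - (q_I) = 0.
Ionix's first-order condition: 120 - 6q_I - (q_Z) = 0.
Best responses: q_Z = (159 - q_I)/5, q_I = (120 - q_Z)/6.
Substituting one into the other gives q_Z = 834/29 and q_I = 441/29.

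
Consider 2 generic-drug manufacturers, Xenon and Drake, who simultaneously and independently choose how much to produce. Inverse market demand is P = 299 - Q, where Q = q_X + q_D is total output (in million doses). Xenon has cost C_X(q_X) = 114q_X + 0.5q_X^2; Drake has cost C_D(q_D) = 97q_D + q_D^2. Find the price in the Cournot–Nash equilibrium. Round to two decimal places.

211.82

Xenon's profit: π_X = (299 - Q)q_X - (114q_X + (1/2)q_X²). Setting ∂π_X/∂q_X = 0: 185 - 3q_X - (q_D) = 0.
Drake's first-order condition: 202 - 4q_D - (q_X) = 0.
Rearranging gives the reaction functions q_X = (185 - q_D)/3 and q_D = (202 - q_X)/4.
Solving the pair: q_X = 538/11, q_D = 421/11.
Total output Q = 959/11, so price P = 299 - 959/11 = 211.8182.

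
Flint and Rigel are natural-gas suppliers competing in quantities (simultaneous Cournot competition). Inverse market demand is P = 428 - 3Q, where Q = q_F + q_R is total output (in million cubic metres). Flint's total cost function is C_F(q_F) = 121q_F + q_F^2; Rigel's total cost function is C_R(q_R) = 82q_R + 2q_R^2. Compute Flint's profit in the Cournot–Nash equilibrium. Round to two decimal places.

Flint's profit: π_F = (428 - 3Q)q_F - (121q_F + q_F²). Setting ∂π_F/∂q_F = 0: 307 - 8q_F - 3(q_R) = 0.
Rigel's profit: π_R = (428 - 3Q)q_R - (82q_R + 2q_R²). Setting ∂π_R/∂q_R = 0: 346 - 10q_R - 3(q_F) = 0.
Best responses: q_F = (307 - 3q_R)/8, q_R = (346 - 3q_F)/10.
Solving the pair: q_F = 28.6197, q_R = 1847/71.
Price P = 428 - 3·54.6338 = 264.0986.
Flint's profit: 264.0986·28.6197 - 121·28.6197 - 28.6197² = 3276.3531.

3276.35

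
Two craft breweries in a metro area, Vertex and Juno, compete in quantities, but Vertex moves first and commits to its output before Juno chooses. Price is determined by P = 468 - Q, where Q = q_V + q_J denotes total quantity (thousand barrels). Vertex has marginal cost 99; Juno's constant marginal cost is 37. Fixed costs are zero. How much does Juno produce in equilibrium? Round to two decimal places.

The follower Juno best-responds to any q_V: π_J = (468 - Q)q_J - 37q_J.
Follower FOC: 431 - q_V - 2q_J = 0, so q_J(q_V) = (431 - q_V)/2.
Vertex substitutes q_J(q_V) into its own profit: π_V = q_V(468 - q_V - (431 - q_V)/2) - 99q_V = (505/2 - (1/2)q_V)q_V - 99q_V.
Maximising: ∂π_V/∂q_V = 307/2 - q_V = 0, giving q_V = 307/2.
Then q_J = (431 - 307/2)/2 = 555/4.

138.75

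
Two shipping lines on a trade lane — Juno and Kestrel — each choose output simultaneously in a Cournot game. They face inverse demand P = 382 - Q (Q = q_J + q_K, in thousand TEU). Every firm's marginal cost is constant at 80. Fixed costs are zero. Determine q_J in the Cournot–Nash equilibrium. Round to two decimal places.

100.67

A representative firm's profit is π_i = q_i(382 - Q) - 80q_i.
First-order condition (treating rivals' output as given): 302 - 2q_i - q_j = 0.
By symmetry each firm produces the same amount; substituting q_j = q_i yields q_i = 302/3.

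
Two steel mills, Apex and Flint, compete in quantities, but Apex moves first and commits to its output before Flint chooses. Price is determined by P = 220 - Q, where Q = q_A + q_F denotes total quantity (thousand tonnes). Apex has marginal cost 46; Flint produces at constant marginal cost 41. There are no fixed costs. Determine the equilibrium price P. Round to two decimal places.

88.25

Solve by backward induction. Given q_A, the follower Flint maximises π_F = (220 - q_A - q_F)q_F - 41q_F.
Setting the follower's marginal profit to zero, 179 - q_A - 2q_F = 0, i.e. q_F = (179 - q_A)/2.
The leader anticipates this reaction. Substituting into P = 220 - Q gives P = 261/2 - (1/2)q_A, so π_A = (261/2 - (1/2)q_A)q_A - 46q_A.
The leader's first-order condition 169/2 - q_A = 0 yields q_A = 169/2.
Then q_F = (179 - 169/2)/2 = 189/4.
Total output Q = 527/4, so price P = 220 - 527/4 = 353/4.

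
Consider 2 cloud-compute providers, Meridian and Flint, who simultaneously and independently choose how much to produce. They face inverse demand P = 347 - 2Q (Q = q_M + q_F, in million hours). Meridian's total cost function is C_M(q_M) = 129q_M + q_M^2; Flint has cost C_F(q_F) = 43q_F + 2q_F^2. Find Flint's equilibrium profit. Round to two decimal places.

Meridian's profit: π_M = (347 - 2Q)q_M - (129q_M + q_M²). Setting ∂π_M/∂q_M = 0: 218 - 6q_M - 2(q_F) = 0.
Flint's first-order condition: 304 - 8q_F - 2(q_M) = 0.
So q_M = (218 - 2q_F)/6 and q_F = (304 - 2q_M)/8.
Solving the pair: q_M = 284/11, q_F = 347/11.
Price P = 347 - 2·(631/11) = 232.2727.
Flint's profit: 232.2727·(347/11) - 43·(347/11) - 2(347/11)² = 3980.4628.

3980.46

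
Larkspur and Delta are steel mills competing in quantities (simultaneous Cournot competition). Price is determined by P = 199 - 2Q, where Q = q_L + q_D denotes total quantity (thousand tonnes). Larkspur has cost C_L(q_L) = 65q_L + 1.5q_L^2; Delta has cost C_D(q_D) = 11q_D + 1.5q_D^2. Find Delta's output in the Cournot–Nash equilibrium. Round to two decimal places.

23.29

Larkspur's profit: π_L = (199 - 2Q)q_L - (65q_L + (3/2)q_L²). Setting ∂π_L/∂q_L = 0: 134 - 7q_L - 2(q_D) = 0.
Delta's first-order condition: 188 - 7q_D - 2(q_L) = 0.
So q_L = (134 - 2q_D)/7 and q_D = (188 - 2q_L)/7.
Substituting one into the other gives q_L = 562/45 and q_D = 1048/45.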